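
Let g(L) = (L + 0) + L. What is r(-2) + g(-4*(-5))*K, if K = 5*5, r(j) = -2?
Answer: 998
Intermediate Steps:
g(L) = 2*L (g(L) = L + L = 2*L)
K = 25
r(-2) + g(-4*(-5))*K = -2 + (2*(-4*(-5)))*25 = -2 + (2*20)*25 = -2 + 40*25 = -2 + 1000 = 998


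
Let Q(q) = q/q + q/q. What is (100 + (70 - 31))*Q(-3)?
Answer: 278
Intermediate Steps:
Q(q) = 2 (Q(q) = 1 + 1 = 2)
(100 + (70 - 31))*Q(-3) = (100 + (70 - 31))*2 = (100 + 39)*2 = 139*2 = 278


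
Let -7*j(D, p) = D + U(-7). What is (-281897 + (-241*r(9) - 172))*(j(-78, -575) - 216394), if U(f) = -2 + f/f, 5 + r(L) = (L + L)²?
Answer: 543690997692/7 ≈ 7.7670e+10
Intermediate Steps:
r(L) = -5 + 4*L² (r(L) = -5 + (L + L)² = -5 + (2*L)² = -5 + 4*L²)
U(f) = -1 (U(f) = -2 + 1 = -1)
j(D, p) = ⅐ - D/7 (j(D, p) = -(D - 1)/7 = -(-1 + D)/7 = ⅐ - D/7)
(-281897 + (-241*r(9) - 172))*(j(-78, -575) - 216394) = (-281897 + (-241*(-5 + 4*9²) - 172))*((⅐ - ⅐*(-78)) - 216394) = (-281897 + (-241*(-5 + 4*81) - 172))*((⅐ + 78/7) - 216394) = (-281897 + (-241*(-5 + 324) - 172))*(79/7 - 216394) = (-281897 + (-241*319 - 172))*(-1514679/7) = (-281897 + (-76879 - 172))*(-1514679/7) = (-281897 - 77051)*(-1514679/7) = -358948*(-1514679/7) = 543690997692/7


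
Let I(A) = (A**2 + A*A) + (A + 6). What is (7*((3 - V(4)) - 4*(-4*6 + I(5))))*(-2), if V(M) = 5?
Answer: 2100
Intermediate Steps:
I(A) = 6 + A + 2*A**2 (I(A) = (A**2 + A**2) + (6 + A) = 2*A**2 + (6 + A) = 6 + A + 2*A**2)
(7*((3 - V(4)) - 4*(-4*6 + I(5))))*(-2) = (7*((3 - 1*5) - 4*(-4*6 + (6 + 5 + 2*5**2))))*(-2) = (7*((3 - 5) - 4*(-24 + (6 + 5 + 2*25))))*(-2) = (7*(-2 - 4*(-24 + (6 + 5 + 50))))*(-2) = (7*(-2 - 4*(-24 + 61)))*(-2) = (7*(-2 - 4*37))*(-2) = (7*(-2 - 148))*(-2) = (7*(-150))*(-2) = -1050*(-2) = 2100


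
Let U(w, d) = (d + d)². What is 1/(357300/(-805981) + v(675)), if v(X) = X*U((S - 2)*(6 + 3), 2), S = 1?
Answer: 805981/8704237500 ≈ 9.2596e-5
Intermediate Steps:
U(w, d) = 4*d² (U(w, d) = (2*d)² = 4*d²)
v(X) = 16*X (v(X) = X*(4*2²) = X*(4*4) = X*16 = 16*X)
1/(357300/(-805981) + v(675)) = 1/(357300/(-805981) + 16*675) = 1/(357300*(-1/805981) + 10800) = 1/(-357300/805981 + 10800) = 1/(8704237500/805981) = 805981/8704237500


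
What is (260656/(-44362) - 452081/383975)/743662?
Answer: -60070302461/6333731680477450 ≈ -9.4842e-6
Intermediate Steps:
(260656/(-44362) - 452081/383975)/743662 = (260656*(-1/44362) - 452081*1/383975)*(1/743662) = (-130328/22181 - 452081/383975)*(1/743662) = -60070302461/8516949475*1/743662 = -60070302461/6333731680477450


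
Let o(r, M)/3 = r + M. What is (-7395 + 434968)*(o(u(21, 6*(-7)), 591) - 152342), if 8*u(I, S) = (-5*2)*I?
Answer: -257651641643/4 ≈ -6.4413e+10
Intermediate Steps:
u(I, S) = -5*I/4 (u(I, S) = ((-5*2)*I)/8 = (-10*I)/8 = -5*I/4)
o(r, M) = 3*M + 3*r (o(r, M) = 3*(r + M) = 3*(M + r) = 3*M + 3*r)
(-7395 + 434968)*(o(u(21, 6*(-7)), 591) - 152342) = (-7395 + 434968)*((3*591 + 3*(-5/4*21)) - 152342) = 427573*((1773 + 3*(-105/4)) - 152342) = 427573*((1773 - 315/4) - 152342) = 427573*(6777/4 - 152342) = 427573*(-602591/4) = -257651641643/4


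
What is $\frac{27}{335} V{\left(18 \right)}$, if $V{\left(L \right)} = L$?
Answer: $\frac{486}{335} \approx 1.4507$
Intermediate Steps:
$\frac{27}{335} V{\left(18 \right)} = \frac{27}{335} \cdot 18 = \frac{486}{335}$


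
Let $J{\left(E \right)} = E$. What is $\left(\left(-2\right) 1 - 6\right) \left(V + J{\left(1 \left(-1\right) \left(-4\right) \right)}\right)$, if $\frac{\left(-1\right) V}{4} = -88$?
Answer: $-2848$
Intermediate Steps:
$V = 352$ ($V = \left(-4\right) \left(-88\right) = 352$)
$\left(\left(-2\right) 1 - 6\right) \left(V + J{\left(1 \left(-1\right) \left(-4\right) \right)}\right) = \left(\left(-2\right) 1 - 6\right) \left(352 + 1 \left(-1\right) \left(-4\right)\right) = \left(-2 - 6\right) \left(352 - -4\right) = - 8 \left(352 + 4\right) = \left(-8\right) 356 = -2848$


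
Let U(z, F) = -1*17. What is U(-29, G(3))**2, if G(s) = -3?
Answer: 289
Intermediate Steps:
U(z, F) = -17
U(-29, G(3))**2 = (-17)**2 = 289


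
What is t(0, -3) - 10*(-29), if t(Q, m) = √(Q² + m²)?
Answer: 293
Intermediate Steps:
t(0, -3) - 10*(-29) = √(0² + (-3)²) - 10*(-29) = √(0 + 9) + 290 = √9 + 290 = 3 + 290 = 293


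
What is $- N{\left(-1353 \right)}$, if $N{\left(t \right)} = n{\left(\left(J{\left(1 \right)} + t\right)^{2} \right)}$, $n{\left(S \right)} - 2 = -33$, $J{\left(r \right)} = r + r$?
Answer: $31$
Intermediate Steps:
$J{\left(r \right)} = 2 r$
$n{\left(S \right)} = -31$ ($n{\left(S \right)} = 2 - 33 = -31$)
$N{\left(t \right)} = -31$
$- N{\left(-1353 \right)} = \left(-1\right) \left(-31\right) = 31$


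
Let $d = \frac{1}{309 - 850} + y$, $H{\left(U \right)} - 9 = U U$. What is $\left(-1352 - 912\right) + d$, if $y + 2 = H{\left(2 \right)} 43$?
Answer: $- \frac{923488}{541} \approx -1707.0$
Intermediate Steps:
$H{\left(U \right)} = 9 + U^{2}$ ($H{\left(U \right)} = 9 + U U = 9 + U^{2}$)
$y = 557$ ($y = -2 + \left(9 + 2^{2}\right) 43 = -2 + \left(9 + 4\right) 43 = -2 + 13 \cdot 43 = -2 + 559 = 557$)
$d = \frac{301336}{541}$ ($d = \frac{1}{309 - 850} + 557 = \frac{1}{-541} + 557 = - \frac{1}{541} + 557 = \frac{301336}{541} \approx 557.0$)
$\left(-1352 - 912\right) + d = \left(-1352 - 912\right) + \frac{301336}{541} = -2264 + \frac{301336}{541} = - \frac{923488}{541}$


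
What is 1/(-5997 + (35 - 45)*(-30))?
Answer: -1/5697 ≈ -0.00017553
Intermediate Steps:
1/(-5997 + (35 - 45)*(-30)) = 1/(-5997 - 10*(-30)) = 1/(-5997 + 300) = 1/(-5697) = -1/5697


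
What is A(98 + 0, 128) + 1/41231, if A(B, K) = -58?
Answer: -2391397/41231 ≈ -58.000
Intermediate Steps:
A(98 + 0, 128) + 1/41231 = -58 + 1/41231 = -2391397/41231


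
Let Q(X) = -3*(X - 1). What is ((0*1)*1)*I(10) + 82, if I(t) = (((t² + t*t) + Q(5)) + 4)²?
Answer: 82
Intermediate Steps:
Q(X) = 3 - 3*X (Q(X) = -3*(-1 + X) = 3 - 3*X)
I(t) = (-8 + 2*t²)² (I(t) = (((t² + t*t) + (3 - 3*5)) + 4)² = (((t² + t²) + (3 - 15)) + 4)² = ((2*t² - 12) + 4)² = ((-12 + 2*t²) + 4)² = (-8 + 2*t²)²)
((0*1)*1)*I(10) + 82 = ((0*1)*1)*(4*(-4 + 10²)²) + 82 = (0*1)*(4*(-4 + 100)²) + 82 = 0*(4*96²) + 82 = 0*(4*9216) + 82 = 0*36864 + 82 = 0 + 82 = 82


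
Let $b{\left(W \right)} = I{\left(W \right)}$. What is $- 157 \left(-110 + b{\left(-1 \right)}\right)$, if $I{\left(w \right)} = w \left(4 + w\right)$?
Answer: $17741$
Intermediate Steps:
$b{\left(W \right)} = W \left(4 + W\right)$
$- 157 \left(-110 + b{\left(-1 \right)}\right) = - 157 \left(-110 - \left(4 - 1\right)\right) = - 157 \left(-110 - 3\right) = \left(-157\right) \left(-113\right) = 17741$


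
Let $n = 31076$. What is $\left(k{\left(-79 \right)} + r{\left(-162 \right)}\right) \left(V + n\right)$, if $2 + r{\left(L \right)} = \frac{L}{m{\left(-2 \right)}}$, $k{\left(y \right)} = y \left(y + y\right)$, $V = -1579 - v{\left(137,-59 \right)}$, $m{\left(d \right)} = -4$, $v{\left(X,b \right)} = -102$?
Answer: $\frac{741188559}{2} \approx 3.7059 \cdot 10^{8}$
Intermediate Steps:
$V = -1477$ ($V = -1579 - -102 = -1579 + 102 = -1477$)
$k{\left(y \right)} = 2 y^{2}$ ($k{\left(y \right)} = y 2 y = 2 y^{2}$)
$r{\left(L \right)} = -2 - \frac{L}{4}$ ($r{\left(L \right)} = -2 + \frac{L}{-4} = -2 + L \left(- \frac{1}{4}\right) = -2 - \frac{L}{4}$)
$\left(k{\left(-79 \right)} + r{\left(-162 \right)}\right) \left(V + n\right) = \left(2 \left(-79\right)^{2} - - \frac{77}{2}\right) \left(-1477 + 31076\right) = \left(2 \cdot 6241 + \left(-2 + \frac{81}{2}\right)\right) 29599 = \left(12482 + \frac{77}{2}\right) 29599 = \frac{25041}{2} \cdot 29599 = \frac{741188559}{2}$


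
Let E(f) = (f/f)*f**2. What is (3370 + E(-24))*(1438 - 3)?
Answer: 5662510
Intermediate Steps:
E(f) = f**2 (E(f) = 1*f**2 = f**2)
(3370 + E(-24))*(1438 - 3) = (3370 + (-24)**2)*(1438 - 3) = (3370 + 576)*1435 = 3946*1435 = 5662510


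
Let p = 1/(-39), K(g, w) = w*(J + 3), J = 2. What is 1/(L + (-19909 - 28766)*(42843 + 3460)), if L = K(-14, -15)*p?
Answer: -13/29299380800 ≈ -4.4370e-10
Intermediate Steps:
K(g, w) = 5*w (K(g, w) = w*(2 + 3) = w*5 = 5*w)
p = -1/39 ≈ -0.025641
L = 25/13 (L = (5*(-15))*(-1/39) = -75*(-1/39) = 25/13 ≈ 1.9231)
1/(L + (-19909 - 28766)*(42843 + 3460)) = 1/(25/13 + (-19909 - 28766)*(42843 + 3460)) = 1/(25/13 - 48675*46303) = 1/(25/13 - 2253798525) = 1/(-29299380800/13) = -13/29299380800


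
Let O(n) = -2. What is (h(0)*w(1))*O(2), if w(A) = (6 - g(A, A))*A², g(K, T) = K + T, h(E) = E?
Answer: 0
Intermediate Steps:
w(A) = A²*(6 - 2*A) (w(A) = (6 - (A + A))*A² = (6 - 2*A)*A² = A²*(6 - 2*A))
(h(0)*w(1))*O(2) = (0*(2*1²*(3 - 1*1)))*(-2) = (0*(2*1*(3 - 1)))*(-2) = (0*(2*1*2))*(-2) = (0*4)*(-2) = 0*(-2) = 0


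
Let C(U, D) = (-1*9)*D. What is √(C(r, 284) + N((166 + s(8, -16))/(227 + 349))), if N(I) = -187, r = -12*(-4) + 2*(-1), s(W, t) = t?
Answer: I*√2743 ≈ 52.374*I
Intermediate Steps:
r = 46 (r = 48 - 2 = 46)
C(U, D) = -9*D
√(C(r, 284) + N((166 + s(8, -16))/(227 + 349))) = √(-9*284 - 187) = √(-2556 - 187) = √(-2743) = I*√2743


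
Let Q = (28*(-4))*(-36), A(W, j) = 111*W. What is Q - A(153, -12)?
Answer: -12951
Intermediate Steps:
Q = 4032 (Q = -112*(-36) = 4032)
Q - A(153, -12) = 4032 - 111*153 = 4032 - 1*16983 = 4032 - 16983 = -12951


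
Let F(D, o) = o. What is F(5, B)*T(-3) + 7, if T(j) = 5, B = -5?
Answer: -18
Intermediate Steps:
F(5, B)*T(-3) + 7 = -5*5 + 7 = -25 + 7 = -18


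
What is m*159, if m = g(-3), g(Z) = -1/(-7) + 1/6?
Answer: 689/14 ≈ 49.214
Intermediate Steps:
g(Z) = 13/42 (g(Z) = -1*(-⅐) + 1*(⅙) = ⅐ + ⅙ = 13/42)
m = 13/42 ≈ 0.30952
m*159 = (13/42)*159 = 689/14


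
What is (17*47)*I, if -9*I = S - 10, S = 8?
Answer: 1598/9 ≈ 177.56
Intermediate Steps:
I = 2/9 (I = -(8 - 10)/9 = -1/9*(-2) = 2/9 ≈ 0.22222)
(17*47)*I = (17*47)*(2/9) = 799*(2/9) = 1598/9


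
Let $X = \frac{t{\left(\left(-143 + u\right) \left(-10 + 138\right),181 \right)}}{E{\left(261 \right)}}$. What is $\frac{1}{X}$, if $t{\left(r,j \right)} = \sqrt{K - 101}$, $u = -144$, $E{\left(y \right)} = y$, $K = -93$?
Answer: $- \frac{261 i \sqrt{194}}{194} \approx - 18.739 i$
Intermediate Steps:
$t{\left(r,j \right)} = i \sqrt{194}$ ($t{\left(r,j \right)} = \sqrt{-93 - 101} = \sqrt{-194} = i \sqrt{194}$)
$X = \frac{i \sqrt{194}}{261} \approx 0.053365 i$
$\frac{1}{X} = \frac{1}{\frac{1}{261} i \sqrt{194}} = - \frac{261 i \sqrt{194}}{194}$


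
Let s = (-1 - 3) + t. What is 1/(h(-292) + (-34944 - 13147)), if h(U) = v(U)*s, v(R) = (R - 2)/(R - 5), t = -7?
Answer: -9/432917 ≈ -2.0789e-5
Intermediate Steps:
v(R) = (-2 + R)/(-5 + R)
s = -11 (s = (-1 - 3) - 7 = -4 - 7 = -11)
h(U) = -11*(-2 + U)/(-5 + U) (h(U) = ((-2 + U)/(-5 + U))*(-11) = -11*(-2 + U)/(-5 + U))
1/(h(-292) + (-34944 - 13147)) = 1/(11*(2 - 1*(-292))/(-5 - 292) + (-34944 - 13147)) = 1/(11*(2 + 292)/(-297) - 48091) = 1/(11*(-1/297)*294 - 48091) = 1/(-98/9 - 48091) = 1/(-432917/9) = -9/432917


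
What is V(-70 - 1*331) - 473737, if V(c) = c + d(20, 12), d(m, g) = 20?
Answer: -474118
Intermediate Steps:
V(c) = 20 + c (V(c) = c + 20 = 20 + c)
V(-70 - 1*331) - 473737 = (20 + (-70 - 1*331)) - 473737 = (20 + (-70 - 331)) - 473737 = (20 - 401) - 473737 = -381 - 473737 = -474118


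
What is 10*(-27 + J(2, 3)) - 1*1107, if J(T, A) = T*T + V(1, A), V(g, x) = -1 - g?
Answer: -1357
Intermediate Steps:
J(T, A) = -2 + T² (J(T, A) = T*T + (-1 - 1*1) = T² + (-1 - 1) = T² - 2 = -2 + T²)
10*(-27 + J(2, 3)) - 1*1107 = 10*(-27 + (-2 + 2²)) - 1*1107 = 10*(-27 + (-2 + 4)) - 1107 = 10*(-27 + 2) - 1107 = 10*(-25) - 1107 = -250 - 1107 = -1357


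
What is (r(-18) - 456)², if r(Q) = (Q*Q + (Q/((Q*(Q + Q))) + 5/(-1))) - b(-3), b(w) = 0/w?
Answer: 24334489/1296 ≈ 18777.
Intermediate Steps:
b(w) = 0
r(Q) = -5 + Q² + 1/(2*Q) (r(Q) = (Q*Q + (Q/((Q*(Q + Q))) + 5/(-1))) - 1*0 = (Q² + (Q/((Q*(2*Q))) + 5*(-1))) + 0 = (Q² + (Q/((2*Q²)) - 5)) + 0 = (Q² + (Q*(1/(2*Q²)) - 5)) + 0 = (Q² + (1/(2*Q) - 5)) + 0 = (Q² + (-5 + 1/(2*Q))) + 0 = (-5 + Q² + 1/(2*Q)) + 0 = -5 + Q² + 1/(2*Q))
(r(-18) - 456)² = ((-5 + (-18)² + (½)/(-18)) - 456)² = ((-5 + 324 + (½)*(-1/18)) - 456)² = ((-5 + 324 - 1/36) - 456)² = (11483/36 - 456)² = (-4933/36)² = 24334489/1296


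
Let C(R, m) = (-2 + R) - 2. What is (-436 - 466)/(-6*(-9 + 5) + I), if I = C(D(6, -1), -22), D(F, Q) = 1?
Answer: -902/21 ≈ -42.952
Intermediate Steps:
C(R, m) = -4 + R
I = -3 (I = -4 + 1 = -3)
(-436 - 466)/(-6*(-9 + 5) + I) = (-436 - 466)/(-6*(-9 + 5) - 3) = -902/(-6*(-4) - 3) = -902/(24 - 3) = -902/21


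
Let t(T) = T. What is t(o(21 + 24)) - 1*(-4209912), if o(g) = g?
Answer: 4209957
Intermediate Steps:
t(o(21 + 24)) - 1*(-4209912) = (21 + 24) - 1*(-4209912) = 45 + 4209912 = 4209957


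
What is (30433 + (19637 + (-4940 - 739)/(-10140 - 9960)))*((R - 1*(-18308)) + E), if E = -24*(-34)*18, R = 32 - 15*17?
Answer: 10994387576289/6700 ≈ 1.6410e+9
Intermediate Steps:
R = -223 (R = 32 - 255 = -223)
E = 14688 (E = 816*18 = 14688)
(30433 + (19637 + (-4940 - 739)/(-10140 - 9960)))*((R - 1*(-18308)) + E) = (30433 + (19637 + (-4940 - 739)/(-10140 - 9960)))*((-223 - 1*(-18308)) + 14688) = (30433 + (19637 - 5679/(-20100)))*((-223 + 18308) + 14688) = (30433 + (19637 - 5679*(-1/20100)))*(18085 + 14688) = (30433 + (19637 + 1893/6700))*32773 = (30433 + 131569793/6700)*32773 = (335470893/6700)*32773 = 10994387576289/6700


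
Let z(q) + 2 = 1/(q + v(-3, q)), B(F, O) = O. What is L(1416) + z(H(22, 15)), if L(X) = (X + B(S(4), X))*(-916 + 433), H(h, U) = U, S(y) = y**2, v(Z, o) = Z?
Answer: -16414295/12 ≈ -1.3679e+6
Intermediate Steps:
z(q) = -2 + 1/(-3 + q) (z(q) = -2 + 1/(q - 3) = -2 + 1/(-3 + q))
L(X) = -966*X (L(X) = (X + X)*(-916 + 433) = (2*X)*(-483) = -966*X)
L(1416) + z(H(22, 15)) = -966*1416 + (7 - 2*15)/(-3 + 15) = -1367856 + (7 - 30)/12 = -1367856 + (1/12)*(-23) = -1367856 - 23/12 = -16414295/12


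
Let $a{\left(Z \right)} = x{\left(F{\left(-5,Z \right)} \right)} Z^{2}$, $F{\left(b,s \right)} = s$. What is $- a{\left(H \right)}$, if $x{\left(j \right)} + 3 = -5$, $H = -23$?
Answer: $4232$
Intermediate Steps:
$x{\left(j \right)} = -8$ ($x{\left(j \right)} = -3 - 5 = -8$)
$a{\left(Z \right)} = - 8 Z^{2}$
$- a{\left(H \right)} = - \left(-8\right) \left(-23\right)^{2} = - \left(-8\right) 529 = \left(-1\right) \left(-4232\right) = 4232$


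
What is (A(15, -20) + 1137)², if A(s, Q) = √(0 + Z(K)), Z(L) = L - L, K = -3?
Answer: 1292769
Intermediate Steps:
Z(L) = 0
A(s, Q) = 0 (A(s, Q) = √(0 + 0) = √0 = 0)
(A(15, -20) + 1137)² = (0 + 1137)² = 1137² = 1292769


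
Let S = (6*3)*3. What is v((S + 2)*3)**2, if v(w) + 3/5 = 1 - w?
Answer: 702244/25 ≈ 28090.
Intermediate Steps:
S = 54 (S = 18*3 = 54)
v(w) = 2/5 - w (v(w) = -3/5 + (1 - w) = 2/5 - w)
v((S + 2)*3)**2 = (2/5 - (54 + 2)*3)**2 = (2/5 - 56*3)**2 = (2/5 - 1*168)**2 = (2/5 - 168)**2 = (-838/5)**2 = 702244/25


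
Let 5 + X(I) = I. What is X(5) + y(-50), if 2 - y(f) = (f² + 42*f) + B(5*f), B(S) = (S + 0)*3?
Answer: 352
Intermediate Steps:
X(I) = -5 + I
B(S) = 3*S (B(S) = S*3 = 3*S)
y(f) = 2 - f² - 57*f (y(f) = 2 - ((f² + 42*f) + 3*(5*f)) = 2 - ((f² + 42*f) + 15*f) = 2 - (f² + 57*f) = 2 + (-f² - 57*f) = 2 - f² - 57*f)
X(5) + y(-50) = (-5 + 5) + (2 - 1*(-50)² - 57*(-50)) = 0 + (2 - 1*2500 + 2850) = 0 + (2 - 2500 + 2850) = 0 + 352 = 352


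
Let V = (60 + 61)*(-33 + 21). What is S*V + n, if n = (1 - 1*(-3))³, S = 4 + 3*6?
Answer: -31880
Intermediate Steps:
V = -1452 (V = 121*(-12) = -1452)
S = 22 (S = 4 + 18 = 22)
n = 64 (n = (1 + 3)³ = 4³ = 64)
S*V + n = 22*(-1452) + 64 = -31944 + 64 = -31880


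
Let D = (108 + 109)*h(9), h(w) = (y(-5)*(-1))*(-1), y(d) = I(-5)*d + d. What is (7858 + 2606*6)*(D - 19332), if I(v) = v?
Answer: -352222048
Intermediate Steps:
y(d) = -4*d (y(d) = -5*d + d = -4*d)
h(w) = 20 (h(w) = (-4*(-5)*(-1))*(-1) = (20*(-1))*(-1) = -20*(-1) = 20)
D = 4340 (D = (108 + 109)*20 = 217*20 = 4340)
(7858 + 2606*6)*(D - 19332) = (7858 + 2606*6)*(4340 - 19332) = (7858 + 15636)*(-14992) = 23494*(-14992) = -352222048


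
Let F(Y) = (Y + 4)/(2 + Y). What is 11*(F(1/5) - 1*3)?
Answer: -12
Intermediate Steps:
F(Y) = (4 + Y)/(2 + Y)
11*(F(1/5) - 1*3) = 11*((4 + 1/5)/(2 + 1/5) - 1*3) = 11*((4 + ⅕)/(2 + ⅕) - 3) = 11*((21/5)/(11/5) - 3) = 11*((5/11)*(21/5) - 3) = 11*(21/11 - 3) = 11*(-12/11) = -12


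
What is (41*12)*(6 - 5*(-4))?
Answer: 12792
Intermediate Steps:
(41*12)*(6 - 5*(-4)) = 492*(6 + 20) = 492*26 = 12792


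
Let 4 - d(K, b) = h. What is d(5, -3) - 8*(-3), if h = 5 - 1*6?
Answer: 29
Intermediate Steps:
h = -1 (h = 5 - 6 = -1)
d(K, b) = 5 (d(K, b) = 4 - 1*(-1) = 4 + 1 = 5)
d(5, -3) - 8*(-3) = 5 - 8*(-3) = 5 + 24 = 29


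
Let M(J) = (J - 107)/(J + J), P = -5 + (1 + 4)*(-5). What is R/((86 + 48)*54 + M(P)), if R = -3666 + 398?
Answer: -196080/434297 ≈ -0.45149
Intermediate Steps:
R = -3268
P = -30 (P = -5 + 5*(-5) = -5 - 25 = -30)
M(J) = (-107 + J)/(2*J) (M(J) = (-107 + J)/((2*J)) = (-107 + J)*(1/(2*J)) = (-107 + J)/(2*J))
R/((86 + 48)*54 + M(P)) = -3268/((86 + 48)*54 + (1/2)*(-107 - 30)/(-30)) = -3268/(134*54 + (1/2)*(-1/30)*(-137)) = -3268/(7236 + 137/60) = -3268/434297/60 = -3268*60/434297 = -196080/434297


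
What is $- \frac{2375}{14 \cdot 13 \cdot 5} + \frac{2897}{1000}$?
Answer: $\frac{26127}{91000} \approx 0.28711$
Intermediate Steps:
$- \frac{2375}{14 \cdot 13 \cdot 5} + \frac{2897}{1000} = - \frac{2375}{182 \cdot 5} + 2897 \cdot \frac{1}{1000} = - \frac{2375}{910} + \frac{2897}{1000} = \left(-2375\right) \frac{1}{910} + \frac{2897}{1000} = - \frac{475}{182} + \frac{2897}{1000} = \frac{26127}{91000}$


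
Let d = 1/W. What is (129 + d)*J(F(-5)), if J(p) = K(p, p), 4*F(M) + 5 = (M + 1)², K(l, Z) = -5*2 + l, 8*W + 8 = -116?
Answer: -115913/124 ≈ -934.78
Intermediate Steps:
W = -31/2 (W = -1 + (⅛)*(-116) = -1 - 29/2 = -31/2 ≈ -15.500)
K(l, Z) = -10 + l
F(M) = -5/4 + (1 + M)²/4 (F(M) = -5/4 + (M + 1)²/4 = -5/4 + (1 + M)²/4)
J(p) = -10 + p
d = -2/31 (d = 1/(-31/2) = -2/31 ≈ -0.064516)
(129 + d)*J(F(-5)) = (129 - 2/31)*(-10 + (-5/4 + (1 - 5)²/4)) = 3997*(-10 + (-5/4 + (¼)*(-4)²))/31 = 3997*(-10 + (-5/4 + (¼)*16))/31 = 3997*(-10 + (-5/4 + 4))/31 = 3997*(-10 + 11/4)/31 = (3997/31)*(-29/4) = -115913/124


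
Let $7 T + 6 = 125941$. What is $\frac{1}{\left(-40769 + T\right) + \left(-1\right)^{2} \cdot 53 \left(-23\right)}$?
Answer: $- \frac{7}{167981} \approx -4.1671 \cdot 10^{-5}$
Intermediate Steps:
$T = \frac{125935}{7}$ ($T = - \frac{6}{7} + \frac{1}{7} \cdot 125941 = - \frac{6}{7} + \frac{125941}{7} = \frac{125935}{7} \approx 17991.0$)
$\frac{1}{\left(-40769 + T\right) + \left(-1\right)^{2} \cdot 53 \left(-23\right)} = \frac{1}{\left(-40769 + \frac{125935}{7}\right) + \left(-1\right)^{2} \cdot 53 \left(-23\right)} = \frac{1}{- \frac{159448}{7} + 1 \cdot 53 \left(-23\right)} = \frac{1}{- \frac{159448}{7} + 53 \left(-23\right)} = \frac{1}{- \frac{159448}{7} - 1219} = \frac{1}{- \frac{167981}{7}} = - \frac{7}{167981}$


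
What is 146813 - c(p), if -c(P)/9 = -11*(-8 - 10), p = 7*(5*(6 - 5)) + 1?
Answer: 148595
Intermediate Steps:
p = 36 (p = 7*(5*1) + 1 = 7*5 + 1 = 35 + 1 = 36)
c(P) = -1782 (c(P) = -(-99)*(-8 - 10) = -(-99)*(-18) = -9*198 = -1782)
146813 - c(p) = 146813 - 1*(-1782) = 146813 + 1782 = 148595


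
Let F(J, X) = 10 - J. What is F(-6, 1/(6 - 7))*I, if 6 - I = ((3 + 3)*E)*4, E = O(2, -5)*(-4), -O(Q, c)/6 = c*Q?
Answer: 92256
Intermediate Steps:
O(Q, c) = -6*Q*c (O(Q, c) = -6*c*Q = -6*Q*c)
E = -240 (E = -6*2*(-5)*(-4) = 60*(-4) = -240)
I = 5766 (I = 6 - (3 + 3)*(-240)*4 = 6 - 6*(-240)*4 = 6 - (-1440)*4 = 6 - 1*(-5760) = 6 + 5760 = 5766)
F(-6, 1/(6 - 7))*I = (10 - 1*(-6))*5766 = (10 + 6)*5766 = 16*5766 = 92256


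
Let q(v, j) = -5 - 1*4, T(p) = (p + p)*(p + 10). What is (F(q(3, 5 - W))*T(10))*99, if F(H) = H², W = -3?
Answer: 3207600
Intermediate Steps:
T(p) = 2*p*(10 + p) (T(p) = (2*p)*(10 + p) = 2*p*(10 + p))
q(v, j) = -9 (q(v, j) = -5 - 4 = -9)
(F(q(3, 5 - W))*T(10))*99 = ((-9)²*(2*10*(10 + 10)))*99 = (81*(2*10*20))*99 = (81*400)*99 = 32400*99 = 3207600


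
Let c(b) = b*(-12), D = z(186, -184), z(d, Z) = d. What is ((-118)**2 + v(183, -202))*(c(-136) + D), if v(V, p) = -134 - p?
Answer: 25437456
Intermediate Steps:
D = 186
c(b) = -12*b
((-118)**2 + v(183, -202))*(c(-136) + D) = ((-118)**2 + (-134 - 1*(-202)))*(-12*(-136) + 186) = (13924 + (-134 + 202))*(1632 + 186) = (13924 + 68)*1818 = 13992*1818 = 25437456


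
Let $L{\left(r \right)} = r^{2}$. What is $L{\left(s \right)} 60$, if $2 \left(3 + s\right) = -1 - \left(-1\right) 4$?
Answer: $135$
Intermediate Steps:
$s = - \frac{3}{2}$ ($s = -3 + \frac{-1 - \left(-1\right) 4}{2} = -3 + \frac{-1 - -4}{2} = -3 + \frac{-1 + 4}{2} = -3 + \frac{1}{2} \cdot 3 = -3 + \frac{3}{2} = - \frac{3}{2} \approx -1.5$)
$L{\left(s \right)} 60 = \left(- \frac{3}{2}\right)^{2} \cdot 60 = \frac{9}{4} \cdot 60 = 135$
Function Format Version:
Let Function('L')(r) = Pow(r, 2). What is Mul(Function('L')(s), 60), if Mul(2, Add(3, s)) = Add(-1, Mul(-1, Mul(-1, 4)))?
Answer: 135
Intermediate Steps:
s = Rational(-3, 2) (s = Add(-3, Mul(Rational(1, 2), Add(-1, Mul(-1, Mul(-1, 4))))) = Add(-3, Mul(Rational(1, 2), Add(-1, Mul(-1, -4)))) = Add(-3, Mul(Rational(1, 2), Add(-1, 4))) = Add(-3, Mul(Rational(1, 2), 3)) = Add(-3, Rational(3, 2)) = Rational(-3, 2) ≈ -1.5000)
Mul(Function('L')(s), 60) = Mul(Pow(Rational(-3, 2), 2), 60) = Mul(Rational(9, 4), 60) = 135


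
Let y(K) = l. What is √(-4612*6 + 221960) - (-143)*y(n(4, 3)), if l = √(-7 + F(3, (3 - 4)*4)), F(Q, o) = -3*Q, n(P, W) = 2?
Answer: 4*√12143 + 572*I ≈ 440.78 + 572.0*I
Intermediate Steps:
l = 4*I (l = √(-7 - 3*3) = √(-7 - 9) = √(-16) = 4*I ≈ 4.0*I)
y(K) = 4*I
√(-4612*6 + 221960) - (-143)*y(n(4, 3)) = √(-4612*6 + 221960) - (-143)*4*I = √(-27672 + 221960) - (-572)*I = √194288 + 572*I = 4*√12143 + 572*I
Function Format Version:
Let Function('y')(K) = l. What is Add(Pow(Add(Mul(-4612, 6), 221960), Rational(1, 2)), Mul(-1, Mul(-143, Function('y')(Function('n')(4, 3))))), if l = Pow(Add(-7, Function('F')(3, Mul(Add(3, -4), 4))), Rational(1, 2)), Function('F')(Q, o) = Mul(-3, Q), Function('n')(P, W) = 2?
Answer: Add(Mul(4, Pow(12143, Rational(1, 2))), Mul(572, I)) ≈ Add(440.78, Mul(572.00, I))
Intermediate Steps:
l = Mul(4, I) (l = Pow(Add(-7, Mul(-3, 3)), Rational(1, 2)) = Pow(Add(-7, -9), Rational(1, 2)) = Pow(-16, Rational(1, 2)) = Mul(4, I) ≈ Mul(4.0000, I))
Function('y')(K) = Mul(4, I)
Add(Pow(Add(Mul(-4612, 6), 221960), Rational(1, 2)), Mul(-1, Mul(-143, Function('y')(Function('n')(4, 3))))) = Add(Pow(Add(Mul(-4612, 6), 221960), Rational(1, 2)), Mul(-1, Mul(-143, Mul(4, I)))) = Add(Pow(Add(-27672, 221960), Rational(1, 2)), Mul(-1, Mul(-572, I))) = Add(Pow(194288, Rational(1, 2)), Mul(572, I)) = Add(Mul(4, Pow(12143, Rational(1, 2))), Mul(572, I))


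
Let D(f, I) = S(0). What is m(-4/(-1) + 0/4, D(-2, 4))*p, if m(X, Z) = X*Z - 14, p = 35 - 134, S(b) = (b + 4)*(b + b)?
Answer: 1386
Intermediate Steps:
S(b) = 2*b*(4 + b) (S(b) = (4 + b)*(2*b) = 2*b*(4 + b))
D(f, I) = 0 (D(f, I) = 2*0*(4 + 0) = 2*0*4 = 0)
p = -99
m(X, Z) = -14 + X*Z
m(-4/(-1) + 0/4, D(-2, 4))*p = (-14 + (-4/(-1) + 0/4)*0)*(-99) = (-14 + (-4*(-1) + 0*(¼))*0)*(-99) = (-14 + (4 + 0)*0)*(-99) = (-14 + 4*0)*(-99) = (-14 + 0)*(-99) = -14*(-99) = 1386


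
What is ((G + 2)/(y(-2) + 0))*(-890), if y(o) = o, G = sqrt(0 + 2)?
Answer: 890 + 445*sqrt(2) ≈ 1519.3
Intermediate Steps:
G = sqrt(2) ≈ 1.4142
((G + 2)/(y(-2) + 0))*(-890) = ((sqrt(2) + 2)/(-2 + 0))*(-890) = ((2 + sqrt(2))/(-2))*(-890) = ((2 + sqrt(2))*(-1/2))*(-890) = (-1 - sqrt(2)/2)*(-890) = 890 + 445*sqrt(2)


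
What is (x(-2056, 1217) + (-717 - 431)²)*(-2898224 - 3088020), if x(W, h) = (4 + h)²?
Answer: -16813832903780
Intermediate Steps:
(x(-2056, 1217) + (-717 - 431)²)*(-2898224 - 3088020) = ((4 + 1217)² + (-717 - 431)²)*(-2898224 - 3088020) = (1221² + (-1148)²)*(-5986244) = (1490841 + 1317904)*(-5986244) = 2808745*(-5986244) = -16813832903780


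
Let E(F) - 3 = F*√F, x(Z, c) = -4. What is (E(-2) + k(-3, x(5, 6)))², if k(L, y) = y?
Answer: -7 + 4*I*√2 ≈ -7.0 + 5.6569*I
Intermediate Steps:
E(F) = 3 + F^(3/2) (E(F) = 3 + F*√F = 3 + F^(3/2))
(E(-2) + k(-3, x(5, 6)))² = ((3 + (-2)^(3/2)) - 4)² = ((3 - 2*I*√2) - 4)² = (-1 - 2*I*√2)²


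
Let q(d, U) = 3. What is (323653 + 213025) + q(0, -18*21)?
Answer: 536681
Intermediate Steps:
(323653 + 213025) + q(0, -18*21) = (323653 + 213025) + 3 = 536678 + 3 = 536681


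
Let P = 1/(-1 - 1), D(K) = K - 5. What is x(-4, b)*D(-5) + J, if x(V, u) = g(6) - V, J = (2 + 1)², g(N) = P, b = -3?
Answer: -26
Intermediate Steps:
D(K) = -5 + K
P = -½ (P = 1/(-2) = -½ ≈ -0.50000)
g(N) = -½
J = 9 (J = 3² = 9)
x(V, u) = -½ - V
x(-4, b)*D(-5) + J = (-½ - 1*(-4))*(-5 - 5) + 9 = (-½ + 4)*(-10) + 9 = (7/2)*(-10) + 9 = -35 + 9 = -26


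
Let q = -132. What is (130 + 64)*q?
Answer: -25608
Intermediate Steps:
(130 + 64)*q = (130 + 64)*(-132) = 194*(-132) = -25608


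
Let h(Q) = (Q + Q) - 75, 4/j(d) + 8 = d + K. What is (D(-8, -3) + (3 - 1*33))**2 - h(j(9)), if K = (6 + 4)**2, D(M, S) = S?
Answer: 117556/101 ≈ 1163.9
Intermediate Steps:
K = 100 (K = 10**2 = 100)
j(d) = 4/(92 + d) (j(d) = 4/(-8 + (d + 100)) = 4/(-8 + (100 + d)) = 4/(92 + d))
h(Q) = -75 + 2*Q (h(Q) = 2*Q - 75 = -75 + 2*Q)
(D(-8, -3) + (3 - 1*33))**2 - h(j(9)) = (-3 + (3 - 1*33))**2 - (-75 + 2*(4/(92 + 9))) = (-3 + (3 - 33))**2 - (-75 + 2*(4/101)) = (-3 - 30)**2 - (-75 + 2*(4*(1/101))) = (-33)**2 - (-75 + 2*(4/101)) = 1089 - (-75 + 8/101) = 1089 - 1*(-7567/101) = 1089 + 7567/101 = 117556/101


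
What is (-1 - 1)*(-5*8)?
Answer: 80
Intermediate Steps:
(-1 - 1)*(-5*8) = -2*(-40) = 80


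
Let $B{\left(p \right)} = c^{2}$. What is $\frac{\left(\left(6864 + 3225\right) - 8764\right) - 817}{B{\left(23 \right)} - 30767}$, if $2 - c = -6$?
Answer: $- \frac{508}{30703} \approx -0.016546$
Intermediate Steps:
$c = 8$ ($c = 2 - -6 = 2 + 6 = 8$)
$B{\left(p \right)} = 64$ ($B{\left(p \right)} = 8^{2} = 64$)
$\frac{\left(\left(6864 + 3225\right) - 8764\right) - 817}{B{\left(23 \right)} - 30767} = \frac{\left(\left(6864 + 3225\right) - 8764\right) - 817}{64 - 30767} = \frac{\left(10089 - 8764\right) - 817}{-30703} = \left(1325 - 817\right) \left(- \frac{1}{30703}\right) = 508 \left(- \frac{1}{30703}\right) = - \frac{508}{30703}$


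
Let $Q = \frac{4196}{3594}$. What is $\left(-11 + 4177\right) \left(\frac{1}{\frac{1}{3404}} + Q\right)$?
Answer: $\frac{25492112276}{1797} \approx 1.4186 \cdot 10^{7}$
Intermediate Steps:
$Q = \frac{2098}{1797}$ ($Q = 4196 \cdot \frac{1}{3594} = \frac{2098}{1797} \approx 1.1675$)
$\left(-11 + 4177\right) \left(\frac{1}{\frac{1}{3404}} + Q\right) = \left(-11 + 4177\right) \left(\frac{1}{\frac{1}{3404}} + \frac{2098}{1797}\right) = 4166 \left(\frac{1}{\frac{1}{3404}} + \frac{2098}{1797}\right) = 4166 \left(3404 + \frac{2098}{1797}\right) = 4166 \cdot \frac{6119086}{1797} = \frac{25492112276}{1797}$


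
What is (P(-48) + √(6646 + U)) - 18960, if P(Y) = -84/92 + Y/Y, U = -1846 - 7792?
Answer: -436078/23 + 4*I*√187 ≈ -18960.0 + 54.699*I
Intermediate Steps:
U = -9638
P(Y) = 2/23 (P(Y) = -84*1/92 + 1 = -21/23 + 1 = 2/23)
(P(-48) + √(6646 + U)) - 18960 = (2/23 + √(6646 - 9638)) - 18960 = (2/23 + √(-2992)) - 18960 = (2/23 + 4*I*√187) - 18960 = -436078/23 + 4*I*√187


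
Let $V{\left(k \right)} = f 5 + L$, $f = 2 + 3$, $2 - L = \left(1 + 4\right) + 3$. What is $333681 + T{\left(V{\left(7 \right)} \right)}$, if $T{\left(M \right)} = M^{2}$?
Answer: $334042$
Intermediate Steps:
$L = -6$ ($L = 2 - \left(\left(1 + 4\right) + 3\right) = 2 - \left(5 + 3\right) = 2 - 8 = -6$)
$f = 5$
$V{\left(k \right)} = 19$ ($V{\left(k \right)} = 5 \cdot 5 - 6 = 25 - 6 = 19$)
$333681 + T{\left(V{\left(7 \right)} \right)} = 333681 + 19^{2} = 333681 + 361 = 334042$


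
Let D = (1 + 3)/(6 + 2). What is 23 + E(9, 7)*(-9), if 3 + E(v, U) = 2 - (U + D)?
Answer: 199/2 ≈ 99.500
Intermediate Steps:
D = 1/2 (D = 4/8 = 4*(1/8) = 1/2 ≈ 0.50000)
E(v, U) = -3/2 - U (E(v, U) = -3 + (2 - (U + 1/2)) = -3 + (2 - (1/2 + U)) = -3 + (2 + (-1/2 - U)) = -3 + (3/2 - U) = -3/2 - U)
23 + E(9, 7)*(-9) = 23 + (-3/2 - 1*7)*(-9) = 23 + (-3/2 - 7)*(-9) = 23 - 17/2*(-9) = 23 + 153/2 = 199/2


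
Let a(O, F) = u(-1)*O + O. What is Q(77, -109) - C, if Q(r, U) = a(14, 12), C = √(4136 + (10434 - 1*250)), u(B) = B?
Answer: -4*√895 ≈ -119.67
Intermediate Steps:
C = 4*√895 (C = √(4136 + (10434 - 250)) = √(4136 + 10184) = √14320 = 4*√895 ≈ 119.67)
a(O, F) = 0 (a(O, F) = -O + O = 0)
Q(r, U) = 0
Q(77, -109) - C = 0 - 4*√895 = -4*√895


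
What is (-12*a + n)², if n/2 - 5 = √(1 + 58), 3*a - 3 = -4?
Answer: 432 + 56*√59 ≈ 862.14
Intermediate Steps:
a = -⅓ (a = 1 + (⅓)*(-4) = 1 - 4/3 = -⅓ ≈ -0.33333)
n = 10 + 2*√59 (n = 10 + 2*√(1 + 58) = 10 + 2*√59 ≈ 25.362)
(-12*a + n)² = (-12*(-⅓) + (10 + 2*√59))² = (4 + (10 + 2*√59))² = (14 + 2*√59)²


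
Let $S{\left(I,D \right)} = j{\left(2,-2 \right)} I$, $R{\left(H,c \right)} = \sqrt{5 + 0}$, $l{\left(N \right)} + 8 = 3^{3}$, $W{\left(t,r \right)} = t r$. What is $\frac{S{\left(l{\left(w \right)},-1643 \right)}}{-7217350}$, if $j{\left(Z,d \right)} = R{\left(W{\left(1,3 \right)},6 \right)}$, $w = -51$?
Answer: $- \frac{19 \sqrt{5}}{7217350} \approx -5.8865 \cdot 10^{-6}$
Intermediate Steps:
$W{\left(t,r \right)} = r t$
$l{\left(N \right)} = 19$ ($l{\left(N \right)} = -8 + 3^{3} = -8 + 27 = 19$)
$R{\left(H,c \right)} = \sqrt{5}$
$j{\left(Z,d \right)} = \sqrt{5}$
$S{\left(I,D \right)} = I \sqrt{5}$ ($S{\left(I,D \right)} = \sqrt{5} I = I \sqrt{5}$)
$\frac{S{\left(l{\left(w \right)},-1643 \right)}}{-7217350} = \frac{19 \sqrt{5}}{-7217350} = 19 \sqrt{5} \left(- \frac{1}{7217350}\right) = - \frac{19 \sqrt{5}}{7217350}$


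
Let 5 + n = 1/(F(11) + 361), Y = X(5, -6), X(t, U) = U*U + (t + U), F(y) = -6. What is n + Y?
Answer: 10651/355 ≈ 30.003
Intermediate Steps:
X(t, U) = U + t + U**2 (X(t, U) = U**2 + (U + t) = U + t + U**2)
Y = 35 (Y = -6 + 5 + (-6)**2 = -6 + 5 + 36 = 35)
n = -1774/355 (n = -5 + 1/(-6 + 361) = -5 + 1/355 = -1774/355 ≈ -4.9972)
n + Y = -1774/355 + 35 = 10651/355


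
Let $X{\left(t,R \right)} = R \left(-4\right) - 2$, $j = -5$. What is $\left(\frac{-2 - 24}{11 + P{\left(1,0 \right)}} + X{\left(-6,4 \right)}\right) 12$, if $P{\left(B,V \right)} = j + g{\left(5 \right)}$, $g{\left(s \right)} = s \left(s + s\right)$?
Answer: $- \frac{1551}{7} \approx -221.57$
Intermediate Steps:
$g{\left(s \right)} = 2 s^{2}$ ($g{\left(s \right)} = s 2 s = 2 s^{2}$)
$X{\left(t,R \right)} = -2 - 4 R$ ($X{\left(t,R \right)} = - 4 R - 2 = -2 - 4 R$)
$P{\left(B,V \right)} = 45$ ($P{\left(B,V \right)} = -5 + 2 \cdot 5^{2} = -5 + 2 \cdot 25 = -5 + 50 = 45$)
$\left(\frac{-2 - 24}{11 + P{\left(1,0 \right)}} + X{\left(-6,4 \right)}\right) 12 = \left(\frac{-2 - 24}{11 + 45} - 18\right) 12 = \left(- \frac{26}{56} - 18\right) 12 = \left(\left(-26\right) \frac{1}{56} - 18\right) 12 = \left(- \frac{13}{28} - 18\right) 12 = \left(- \frac{517}{28}\right) 12 = - \frac{1551}{7}$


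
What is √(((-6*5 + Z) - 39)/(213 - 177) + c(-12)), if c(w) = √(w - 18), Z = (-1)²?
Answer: √(-17 + 9*I*√30)/3 ≈ 1.3973 + 1.9599*I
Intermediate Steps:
Z = 1
c(w) = √(-18 + w)
√(((-6*5 + Z) - 39)/(213 - 177) + c(-12)) = √(((-6*5 + 1) - 39)/(213 - 177) + √(-18 - 12)) = √(((-30 + 1) - 39)/36 + √(-30)) = √((-29 - 39)*(1/36) + I*√30) = √(-68*1/36 + I*√30) = √(-17/9 + I*√30)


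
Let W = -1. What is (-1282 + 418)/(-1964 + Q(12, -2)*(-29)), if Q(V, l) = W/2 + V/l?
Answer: 1728/3551 ≈ 0.48662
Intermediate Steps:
Q(V, l) = -½ + V/l (Q(V, l) = -1/2 + V/l = -1*½ + V/l = -½ + V/l)
(-1282 + 418)/(-1964 + Q(12, -2)*(-29)) = (-1282 + 418)/(-1964 + ((12 - ½*(-2))/(-2))*(-29)) = -864/(-1964 - (12 + 1)/2*(-29)) = -864/(-1964 - ½*13*(-29)) = -864/(-1964 - 13/2*(-29)) = -864/(-1964 + 377/2) = -864/(-3551/2) = -864*(-2/3551) = 1728/3551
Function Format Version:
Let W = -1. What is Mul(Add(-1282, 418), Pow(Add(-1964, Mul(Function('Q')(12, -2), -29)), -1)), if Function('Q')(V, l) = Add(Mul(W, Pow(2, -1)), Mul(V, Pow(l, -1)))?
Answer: Rational(1728, 3551) ≈ 0.48662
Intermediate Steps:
Function('Q')(V, l) = Add(Rational(-1, 2), Mul(V, Pow(l, -1))) (Function('Q')(V, l) = Add(Mul(-1, Pow(2, -1)), Mul(V, Pow(l, -1))) = Add(Mul(-1, Rational(1, 2)), Mul(V, Pow(l, -1))) = Add(Rational(-1, 2), Mul(V, Pow(l, -1))))
Mul(Add(-1282, 418), Pow(Add(-1964, Mul(Function('Q')(12, -2), -29)), -1)) = Mul(Add(-1282, 418), Pow(Add(-1964, Mul(Mul(Pow(-2, -1), Add(12, Mul(Rational(-1, 2), -2))), -29)), -1)) = Mul(-864, Pow(Add(-1964, Mul(Mul(Rational(-1, 2), Add(12, 1)), -29)), -1)) = Mul(-864, Pow(Add(-1964, Mul(Mul(Rational(-1, 2), 13), -29)), -1)) = Mul(-864, Pow(Add(-1964, Mul(Rational(-13, 2), -29)), -1)) = Mul(-864, Pow(Add(-1964, Rational(377, 2)), -1)) = Mul(-864, Pow(Rational(-3551, 2), -1)) = Mul(-864, Rational(-2, 3551)) = Rational(1728, 3551)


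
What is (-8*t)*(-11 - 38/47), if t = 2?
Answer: 8880/47 ≈ 188.94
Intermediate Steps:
(-8*t)*(-11 - 38/47) = (-8*2)*(-11 - 38/47) = -16*(-11 - 38*1/47) = -16*(-11 - 38/47) = -16*(-555/47) = 8880/47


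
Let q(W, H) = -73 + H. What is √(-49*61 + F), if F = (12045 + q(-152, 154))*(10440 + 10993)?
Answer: √259893569 ≈ 16121.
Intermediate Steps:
F = 259896558 (F = (12045 + (-73 + 154))*(10440 + 10993) = (12045 + 81)*21433 = 12126*21433 = 259896558)
√(-49*61 + F) = √(-49*61 + 259896558) = √(-2989 + 259896558) = √259893569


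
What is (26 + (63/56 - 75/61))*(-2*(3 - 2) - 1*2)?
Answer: -12637/122 ≈ -103.58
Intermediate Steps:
(26 + (63/56 - 75/61))*(-2*(3 - 2) - 1*2) = (26 + (63*(1/56) - 75*1/61))*(-2*1 - 2) = (26 + (9/8 - 75/61))*(-2 - 2) = (26 - 51/488)*(-4) = (12637/488)*(-4) = -12637/122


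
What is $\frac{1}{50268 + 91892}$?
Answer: $\frac{1}{142160} \approx 7.0343 \cdot 10^{-6}$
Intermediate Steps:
$\frac{1}{50268 + 91892} = \frac{1}{142160}$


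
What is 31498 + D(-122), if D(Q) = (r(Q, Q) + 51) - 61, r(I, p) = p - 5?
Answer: 31361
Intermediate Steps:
r(I, p) = -5 + p
D(Q) = -15 + Q (D(Q) = ((-5 + Q) + 51) - 61 = (46 + Q) - 61 = -15 + Q)
31498 + D(-122) = 31498 + (-15 - 122) = 31498 - 137 = 31361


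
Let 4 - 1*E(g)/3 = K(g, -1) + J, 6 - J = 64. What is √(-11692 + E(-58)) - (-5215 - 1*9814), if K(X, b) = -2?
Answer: 15029 + 10*I*√115 ≈ 15029.0 + 107.24*I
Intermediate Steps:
J = -58 (J = 6 - 1*64 = 6 - 64 = -58)
E(g) = 192 (E(g) = 12 - 3*(-2 - 58) = 12 - 3*(-60) = 12 + 180 = 192)
√(-11692 + E(-58)) - (-5215 - 1*9814) = √(-11692 + 192) - (-5215 - 1*9814) = √(-11500) - (-5215 - 9814) = 10*I*√115 - 1*(-15029) = 10*I*√115 + 15029 = 15029 + 10*I*√115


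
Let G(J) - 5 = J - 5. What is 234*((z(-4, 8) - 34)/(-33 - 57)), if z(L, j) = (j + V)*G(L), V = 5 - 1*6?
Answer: 806/5 ≈ 161.20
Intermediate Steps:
V = -1 (V = 5 - 6 = -1)
G(J) = J (G(J) = 5 + (J - 5) = 5 + (-5 + J) = J)
z(L, j) = L*(-1 + j) (z(L, j) = (j - 1)*L = (-1 + j)*L = L*(-1 + j))
234*((z(-4, 8) - 34)/(-33 - 57)) = 234*((-4*(-1 + 8) - 34)/(-33 - 57)) = 234*((-4*7 - 34)/(-90)) = 234*((-28 - 34)*(-1/90)) = 234*(-62*(-1/90)) = 234*(31/45) = 806/5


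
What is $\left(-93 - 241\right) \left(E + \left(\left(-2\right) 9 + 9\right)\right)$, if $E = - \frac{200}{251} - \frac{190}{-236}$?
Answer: $\frac{44474939}{14809} \approx 3003.2$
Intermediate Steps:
$E = \frac{245}{29618}$ ($E = \left(-200\right) \frac{1}{251} - - \frac{95}{118} = - \frac{200}{251} + \frac{95}{118} = \frac{245}{29618} \approx 0.008272$)
$\left(-93 - 241\right) \left(E + \left(\left(-2\right) 9 + 9\right)\right) = \left(-93 - 241\right) \left(\frac{245}{29618} + \left(\left(-2\right) 9 + 9\right)\right) = - 334 \left(\frac{245}{29618} + \left(-18 + 9\right)\right) = - 334 \left(\frac{245}{29618} - 9\right) = \left(-334\right) \left(- \frac{266317}{29618}\right) = \frac{44474939}{14809}$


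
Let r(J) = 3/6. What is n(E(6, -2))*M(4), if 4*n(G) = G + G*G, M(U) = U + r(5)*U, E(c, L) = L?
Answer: 3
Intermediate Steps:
r(J) = ½ (r(J) = 3*(⅙) = ½)
M(U) = 3*U/2 (M(U) = U + U/2 = 3*U/2)
n(G) = G/4 + G²/4 (n(G) = (G + G*G)/4 = (G + G²)/4 = G/4 + G²/4)
n(E(6, -2))*M(4) = ((¼)*(-2)*(1 - 2))*((3/2)*4) = ((¼)*(-2)*(-1))*6 = (½)*6 = 3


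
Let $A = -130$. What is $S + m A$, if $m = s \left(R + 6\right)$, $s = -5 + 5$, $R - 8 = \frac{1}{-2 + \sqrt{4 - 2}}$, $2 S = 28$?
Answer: $14$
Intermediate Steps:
$S = 14$ ($S = \frac{1}{2} \cdot 28 = 14$)
$R = 8 + \frac{1}{-2 + \sqrt{2}}$ ($R = 8 + \frac{1}{-2 + \sqrt{4 - 2}} = 8 + \frac{1}{-2 + \sqrt{2}} \approx 6.2929$)
$s = 0$
$m = 0$ ($m = 0 \left(\left(7 - \frac{\sqrt{2}}{2}\right) + 6\right) = 0 \left(13 - \frac{\sqrt{2}}{2}\right) = 0$)
$S + m A = 14 + 0 \left(-130\right) = 14 + 0 = 14$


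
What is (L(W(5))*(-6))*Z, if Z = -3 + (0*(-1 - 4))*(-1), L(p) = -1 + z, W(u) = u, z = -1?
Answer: -36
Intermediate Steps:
L(p) = -2 (L(p) = -1 - 1 = -2)
Z = -3 (Z = -3 + (0*(-5))*(-1) = -3 + 0*(-1) = -3 + 0 = -3)
(L(W(5))*(-6))*Z = -2*(-6)*(-3) = 12*(-3) = -36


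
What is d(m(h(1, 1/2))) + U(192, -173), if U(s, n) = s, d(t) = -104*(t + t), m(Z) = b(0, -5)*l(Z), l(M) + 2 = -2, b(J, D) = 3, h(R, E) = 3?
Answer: 2688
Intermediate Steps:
l(M) = -4 (l(M) = -2 - 2 = -4)
m(Z) = -12 (m(Z) = 3*(-4) = -12)
d(t) = -208*t
d(m(h(1, 1/2))) + U(192, -173) = -208*(-12) + 192 = 2496 + 192 = 2688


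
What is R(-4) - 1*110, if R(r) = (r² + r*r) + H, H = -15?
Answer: -93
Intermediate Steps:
R(r) = -15 + 2*r² (R(r) = (r² + r*r) - 15 = (r² + r²) - 15 = 2*r² - 15 = -15 + 2*r²)
R(-4) - 1*110 = (-15 + 2*(-4)²) - 1*110 = (-15 + 2*16) - 110 = (-15 + 32) - 110 = 17 - 110 = -93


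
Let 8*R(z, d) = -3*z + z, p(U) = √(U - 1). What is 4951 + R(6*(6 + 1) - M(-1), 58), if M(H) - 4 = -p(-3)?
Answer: 9883/2 - I/2 ≈ 4941.5 - 0.5*I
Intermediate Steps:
p(U) = √(-1 + U)
M(H) = 4 - 2*I (M(H) = 4 - √(-1 - 3) = 4 - √(-4) = 4 - 2*I)
R(z, d) = -z/4 (R(z, d) = (-3*z + z)/8 = (-2*z)/8 = -z/4)
4951 + R(6*(6 + 1) - M(-1), 58) = 4951 - (6*(6 + 1) - (4 - 2*I))/4 = 4951 - (6*7 + (-4 + 2*I))/4 = 4951 - (42 + (-4 + 2*I))/4 = 4951 - (38 + 2*I)/4 = 4951 + (-19/2 - I/2) = 9883/2 - I/2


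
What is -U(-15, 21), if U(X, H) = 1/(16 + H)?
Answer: -1/37 ≈ -0.027027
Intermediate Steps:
-U(-15, 21) = -1/(16 + 21) = -1/37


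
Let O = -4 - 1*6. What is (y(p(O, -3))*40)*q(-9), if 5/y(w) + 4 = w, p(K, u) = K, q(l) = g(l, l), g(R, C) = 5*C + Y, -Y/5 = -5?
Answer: 2000/7 ≈ 285.71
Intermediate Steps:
Y = 25 (Y = -5*(-5) = 25)
O = -10 (O = -4 - 6 = -10)
g(R, C) = 25 + 5*C (g(R, C) = 5*C + 25 = 25 + 5*C)
q(l) = 25 + 5*l
y(w) = 5/(-4 + w)
(y(p(O, -3))*40)*q(-9) = ((5/(-4 - 10))*40)*(25 + 5*(-9)) = ((5/(-14))*40)*(25 - 45) = ((5*(-1/14))*40)*(-20) = -5/14*40*(-20) = -100/7*(-20) = 2000/7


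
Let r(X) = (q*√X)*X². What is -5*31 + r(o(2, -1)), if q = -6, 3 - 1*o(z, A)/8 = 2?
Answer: -155 - 768*√2 ≈ -1241.1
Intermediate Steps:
o(z, A) = 8 (o(z, A) = 24 - 8*2 = 24 - 16 = 8)
r(X) = -6*X^(5/2) (r(X) = (-6*√X)*X² = -6*X^(5/2))
-5*31 + r(o(2, -1)) = -5*31 - 768*√2 = -155 - 768*√2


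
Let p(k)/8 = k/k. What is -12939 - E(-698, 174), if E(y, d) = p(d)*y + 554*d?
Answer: -103751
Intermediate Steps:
p(k) = 8 (p(k) = 8*(k/k) = 8*1 = 8)
E(y, d) = 8*y + 554*d
-12939 - E(-698, 174) = -12939 - (8*(-698) + 554*174) = -12939 - (-5584 + 96396) = -12939 - 1*90812 = -12939 - 90812 = -103751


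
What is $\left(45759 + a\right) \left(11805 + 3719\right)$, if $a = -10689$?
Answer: $544426680$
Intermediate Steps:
$\left(45759 + a\right) \left(11805 + 3719\right) = \left(45759 - 10689\right) \left(11805 + 3719\right) = 35070 \cdot 15524 = 544426680$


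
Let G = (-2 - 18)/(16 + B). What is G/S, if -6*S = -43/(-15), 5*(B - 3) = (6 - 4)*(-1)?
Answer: 3000/1333 ≈ 2.2506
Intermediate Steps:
B = 13/5 (B = 3 + ((6 - 4)*(-1))/5 = 3 + (2*(-1))/5 = 3 + (1/5)*(-2) = 3 - 2/5 = 13/5 ≈ 2.6000)
S = -43/90 (S = -(-43)/(6*(-15)) = -(-43)*(-1)/(6*15) = -1/6*43/15 = -43/90 ≈ -0.47778)
G = -100/93 (G = (-2 - 18)/(16 + 13/5) = -20/93/5 = -20*5/93 = -100/93 ≈ -1.0753)
G/S = -100/93/(-43/90) = -90/43*(-100/93) = 3000/1333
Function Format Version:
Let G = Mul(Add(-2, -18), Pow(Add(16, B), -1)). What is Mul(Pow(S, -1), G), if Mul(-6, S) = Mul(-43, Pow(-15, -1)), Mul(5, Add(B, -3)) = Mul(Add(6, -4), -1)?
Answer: Rational(3000, 1333) ≈ 2.2506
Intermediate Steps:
B = Rational(13, 5) (B = Add(3, Mul(Rational(1, 5), Mul(Add(6, -4), -1))) = Add(3, Mul(Rational(1, 5), Mul(2, -1))) = Add(3, Mul(Rational(1, 5), -2)) = Add(3, Rational(-2, 5)) = Rational(13, 5) ≈ 2.6000)
S = Rational(-43, 90) (S = Mul(Rational(-1, 6), Mul(-43, Pow(-15, -1))) = Mul(Rational(-1, 6), Mul(-43, Rational(-1, 15))) = Mul(Rational(-1, 6), Rational(43, 15)) = Rational(-43, 90) ≈ -0.47778)
G = Rational(-100, 93) (G = Mul(Add(-2, -18), Pow(Add(16, Rational(13, 5)), -1)) = Mul(-20, Pow(Rational(93, 5), -1)) = Mul(-20, Rational(5, 93)) = Rational(-100, 93) ≈ -1.0753)
Mul(Pow(S, -1), G) = Mul(Pow(Rational(-43, 90), -1), Rational(-100, 93)) = Mul(Rational(-90, 43), Rational(-100, 93)) = Rational(3000, 1333)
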